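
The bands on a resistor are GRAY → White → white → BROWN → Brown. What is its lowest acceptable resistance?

8900.1 Ω

Grey → 8 (first significant figure)
White → 9 (second significant figure)
White → 9 (third significant figure)
Brown → ×10 multiplier
Brown → ±1% tolerance
899 × 10 = 8990 Ω
Lowest = 8990 × (1 − 1/100) = 8900.1 Ω.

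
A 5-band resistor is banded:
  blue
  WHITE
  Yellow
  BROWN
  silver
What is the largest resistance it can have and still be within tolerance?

7634 Ω

Blue → 6 (first significant figure)
White → 9 (second significant figure)
Yellow → 4 (third significant figure)
Brown → ×10 multiplier
Silver → ±10% tolerance
694 × 10 = 6940 Ω
Largest = 6940 × (1 + 10/100) = 7634 Ω.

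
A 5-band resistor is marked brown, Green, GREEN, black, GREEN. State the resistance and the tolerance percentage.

155 Ω ±0.5%

Brown → 1 (first significant figure)
Green → 5 (second significant figure)
Green → 5 (third significant figure)
Black → ×1 multiplier
Green → ±0.5% tolerance
155 × 1 = 155 Ω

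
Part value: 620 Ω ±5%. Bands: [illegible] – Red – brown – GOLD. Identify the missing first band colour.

blue

620 Ω = 62 × 10^1.
The first band gives digit 6 of the significand, and 6 is blue.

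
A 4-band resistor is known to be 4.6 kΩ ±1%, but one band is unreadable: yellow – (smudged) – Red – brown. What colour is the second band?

4600 Ω = 46 × 10^2.
The second band gives digit 6 of the significand, and 6 is blue.

blue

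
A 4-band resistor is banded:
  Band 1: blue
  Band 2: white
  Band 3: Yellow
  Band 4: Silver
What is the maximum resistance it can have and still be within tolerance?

Blue → 6 (first significant figure)
White → 9 (second significant figure)
Yellow → ×10^4 multiplier
Silver → ±10% tolerance
69 × 10000 = 690000 Ω
Maximum = 690000 × (1 + 10/100) = 759000 Ω.

759000 Ω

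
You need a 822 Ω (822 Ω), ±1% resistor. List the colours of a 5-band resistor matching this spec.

822 Ω = 822 × 10^0.
8 → grey
2 → red
2 → red
Multiplier 10^0 → black.
±1% tolerance → brown.

grey, red, red, black, brown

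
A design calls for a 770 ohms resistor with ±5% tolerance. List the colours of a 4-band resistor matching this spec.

770 Ω = 77 × 10^1.
7 → violet
7 → violet
Multiplier 10^1 → brown.
±5% tolerance → gold.

violet, violet, brown, gold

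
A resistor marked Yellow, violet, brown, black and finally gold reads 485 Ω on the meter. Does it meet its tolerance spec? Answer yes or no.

yes

Yellow → 4 (first significant figure)
Violet → 7 (second significant figure)
Brown → 1 (third significant figure)
Black → ×1 multiplier
Gold → ±5% tolerance
471 × 1 = 471 Ω
Allowed range: 447.45 Ω to 494.55 Ω.
485 Ω lies inside that range.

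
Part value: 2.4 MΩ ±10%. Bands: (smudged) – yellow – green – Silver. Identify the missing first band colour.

2400000 Ω = 24 × 10^5.
The first band gives digit 2 of the significand, and 2 is red.

red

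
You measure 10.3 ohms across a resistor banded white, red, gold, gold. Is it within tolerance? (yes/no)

White → 9 (first significant figure)
Red → 2 (second significant figure)
Gold → ×0.1 multiplier
Gold → ±5% tolerance
92 × 0.1 = 9.2 Ω
Allowed range: 8.74 Ω to 9.66 Ω.
10.3 ohms lies outside that range.

no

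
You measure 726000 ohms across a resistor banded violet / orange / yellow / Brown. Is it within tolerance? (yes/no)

yes

Violet → 7 (first significant figure)
Orange → 3 (second significant figure)
Yellow → ×10^4 multiplier
Brown → ±1% tolerance
73 × 10000 = 730000 Ω
Allowed range: 722700 Ω to 737300 Ω.
726000 ohms lies inside that range.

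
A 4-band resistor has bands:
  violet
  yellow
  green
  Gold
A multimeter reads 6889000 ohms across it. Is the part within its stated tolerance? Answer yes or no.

Violet → 7 (first significant figure)
Yellow → 4 (second significant figure)
Green → ×10^5 multiplier
Gold → ±5% tolerance
74 × 100000 = 7400000 Ω
Allowed range: 7030000 Ω to 7770000 Ω.
6889000 ohms lies outside that range.

no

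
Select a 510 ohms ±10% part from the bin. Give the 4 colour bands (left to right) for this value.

green, brown, brown, silver

510 Ω = 51 × 10^1.
5 → green
1 → brown
Multiplier 10^1 → brown.
±10% tolerance → silver.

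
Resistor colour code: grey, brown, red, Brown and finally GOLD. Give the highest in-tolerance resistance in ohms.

8526 Ω

Grey → 8 (first significant figure)
Brown → 1 (second significant figure)
Red → 2 (third significant figure)
Brown → ×10 multiplier
Gold → ±5% tolerance
812 × 10 = 8120 Ω
Highest = 8120 × (1 + 5/100) = 8526 Ω.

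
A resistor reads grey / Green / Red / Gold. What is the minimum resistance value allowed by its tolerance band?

8075 Ω

Grey → 8 (first significant figure)
Green → 5 (second significant figure)
Red → ×10^2 multiplier
Gold → ±5% tolerance
85 × 100 = 8500 Ω
Minimum = 8500 × (1 − 5/100) = 8075 Ω.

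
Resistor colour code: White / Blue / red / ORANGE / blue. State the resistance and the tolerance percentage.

White → 9 (first significant figure)
Blue → 6 (second significant figure)
Red → 2 (third significant figure)
Orange → ×10^3 multiplier
Blue → ±0.25% tolerance
962 × 1000 = 962000 Ω

962000 Ω ±0.25%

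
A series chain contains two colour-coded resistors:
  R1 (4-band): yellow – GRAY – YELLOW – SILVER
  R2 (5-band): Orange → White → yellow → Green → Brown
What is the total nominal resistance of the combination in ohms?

39880000 Ω

R1: yellow, grey → 48; yellow ×10^4 → 480000 Ω.
R2: orange, white, yellow → 394; green ×10^5 → 39400000 Ω.
Series: 480000 + 39400000 = 39880000 Ω.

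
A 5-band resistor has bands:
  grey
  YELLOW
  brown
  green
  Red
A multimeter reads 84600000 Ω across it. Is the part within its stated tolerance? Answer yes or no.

Grey → 8 (first significant figure)
Yellow → 4 (second significant figure)
Brown → 1 (third significant figure)
Green → ×10^5 multiplier
Red → ±2% tolerance
841 × 100000 = 84100000 Ω
Allowed range: 82418000 Ω to 85782000 Ω.
84600000 Ω lies inside that range.

yes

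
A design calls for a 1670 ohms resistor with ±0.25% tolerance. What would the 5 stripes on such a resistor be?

1670 Ω = 167 × 10^1.
1 → brown
6 → blue
7 → violet
Multiplier 10^1 → brown.
±0.25% tolerance → blue.

brown, blue, violet, brown, blue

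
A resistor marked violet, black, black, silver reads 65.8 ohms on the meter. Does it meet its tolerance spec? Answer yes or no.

yes

Violet → 7 (first significant figure)
Black → 0 (second significant figure)
Black → ×1 multiplier
Silver → ±10% tolerance
70 × 1 = 70 Ω
Allowed range: 63 Ω to 77 Ω.
65.8 ohms lies inside that range.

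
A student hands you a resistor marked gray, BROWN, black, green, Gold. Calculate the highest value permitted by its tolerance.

85050000 Ω

Grey → 8 (first significant figure)
Brown → 1 (second significant figure)
Black → 0 (third significant figure)
Green → ×10^5 multiplier
Gold → ±5% tolerance
810 × 100000 = 81000000 Ω
Highest = 81000000 × (1 + 5/100) = 85050000 Ω.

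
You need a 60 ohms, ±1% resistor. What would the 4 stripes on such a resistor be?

60 Ω = 60 × 10^0.
6 → blue
0 → black
Multiplier 10^0 → black.
±1% tolerance → brown.

blue, black, black, brown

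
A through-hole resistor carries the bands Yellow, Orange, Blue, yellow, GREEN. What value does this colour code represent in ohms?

4360000 Ω

Yellow → 4 (first significant figure)
Orange → 3 (second significant figure)
Blue → 6 (third significant figure)
Yellow → ×10^4 multiplier
436 × 10000 = 4360000 Ω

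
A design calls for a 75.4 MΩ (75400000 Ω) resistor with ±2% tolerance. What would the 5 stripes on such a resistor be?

75400000 Ω = 754 × 10^5.
7 → violet
5 → green
4 → yellow
Multiplier 10^5 → green.
±2% tolerance → red.

violet, green, yellow, green, red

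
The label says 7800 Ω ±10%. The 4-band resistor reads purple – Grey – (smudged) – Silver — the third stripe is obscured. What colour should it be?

7800 Ω = 78 × 10^2.
The third band is the multiplier, 10^2, which is red.

red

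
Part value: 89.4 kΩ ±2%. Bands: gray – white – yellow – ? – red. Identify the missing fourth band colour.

89400 Ω = 894 × 10^2.
The fourth band is the multiplier, 10^2, which is red.

red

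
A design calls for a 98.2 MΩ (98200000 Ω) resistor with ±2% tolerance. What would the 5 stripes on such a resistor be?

white, grey, red, green, red

98200000 Ω = 982 × 10^5.
9 → white
8 → grey
2 → red
Multiplier 10^5 → green.
±2% tolerance → red.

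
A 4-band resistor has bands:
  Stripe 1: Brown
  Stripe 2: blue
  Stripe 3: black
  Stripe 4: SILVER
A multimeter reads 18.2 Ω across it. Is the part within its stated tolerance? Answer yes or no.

Brown → 1 (first significant figure)
Blue → 6 (second significant figure)
Black → ×1 multiplier
Silver → ±10% tolerance
16 × 1 = 16 Ω
Allowed range: 14.4 Ω to 17.6 Ω.
18.2 Ω lies outside that range.

no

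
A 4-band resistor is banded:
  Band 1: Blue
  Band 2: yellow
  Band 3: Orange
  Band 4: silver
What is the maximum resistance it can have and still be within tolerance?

70400 Ω

Blue → 6 (first significant figure)
Yellow → 4 (second significant figure)
Orange → ×10^3 multiplier
Silver → ±10% tolerance
64 × 1000 = 64000 Ω
Maximum = 64000 × (1 + 10/100) = 70400 Ω.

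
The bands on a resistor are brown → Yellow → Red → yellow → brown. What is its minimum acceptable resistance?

1405800 Ω

Brown → 1 (first significant figure)
Yellow → 4 (second significant figure)
Red → 2 (third significant figure)
Yellow → ×10^4 multiplier
Brown → ±1% tolerance
142 × 10000 = 1420000 Ω
Minimum = 1420000 × (1 − 1/100) = 1405800 Ω.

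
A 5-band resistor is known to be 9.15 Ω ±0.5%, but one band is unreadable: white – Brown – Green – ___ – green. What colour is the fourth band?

9.15 Ω = 915 × 10^-2.
The fourth band is the multiplier, 10^-2, which is silver.

silver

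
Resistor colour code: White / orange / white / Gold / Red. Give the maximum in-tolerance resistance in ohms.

95.778 Ω

White → 9 (first significant figure)
Orange → 3 (second significant figure)
White → 9 (third significant figure)
Gold → ×0.1 multiplier
Red → ±2% tolerance
939 × 0.1 = 93.9 Ω
Maximum = 93.9 × (1 + 2/100) = 95.778 Ω.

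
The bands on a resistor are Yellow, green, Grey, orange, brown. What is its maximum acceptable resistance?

Yellow → 4 (first significant figure)
Green → 5 (second significant figure)
Grey → 8 (third significant figure)
Orange → ×10^3 multiplier
Brown → ±1% tolerance
458 × 1000 = 458000 Ω
Maximum = 458000 × (1 + 1/100) = 462580 Ω.

462580 Ω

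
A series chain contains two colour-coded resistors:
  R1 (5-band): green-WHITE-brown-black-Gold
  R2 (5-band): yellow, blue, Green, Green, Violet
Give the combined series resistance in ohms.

46500591 Ω

R1: green, white, brown → 591; black ×1 → 591 Ω.
R2: yellow, blue, green → 465; green ×10^5 → 46500000 Ω.
Series: 591 + 46500000 = 46500591 Ω.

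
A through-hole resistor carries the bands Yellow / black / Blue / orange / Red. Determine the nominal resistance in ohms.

406000 Ω

Yellow → 4 (first significant figure)
Black → 0 (second significant figure)
Blue → 6 (third significant figure)
Orange → ×10^3 multiplier
406 × 1000 = 406000 Ω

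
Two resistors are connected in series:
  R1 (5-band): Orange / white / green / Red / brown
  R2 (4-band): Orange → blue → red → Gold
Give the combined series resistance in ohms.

R1: orange, white, green → 395; red ×10^2 → 39500 Ω.
R2: orange, blue → 36; red ×10^2 → 3600 Ω.
Series: 39500 + 3600 = 43100 Ω.

43100 Ω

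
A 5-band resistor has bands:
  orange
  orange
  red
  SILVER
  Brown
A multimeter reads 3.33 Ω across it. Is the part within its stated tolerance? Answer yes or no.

yes

Orange → 3 (first significant figure)
Orange → 3 (second significant figure)
Red → 2 (third significant figure)
Silver → ×0.01 multiplier
Brown → ±1% tolerance
332 × 0.01 = 3.32 Ω
Allowed range: 3.2868 Ω to 3.3532 Ω.
3.33 Ω lies inside that range.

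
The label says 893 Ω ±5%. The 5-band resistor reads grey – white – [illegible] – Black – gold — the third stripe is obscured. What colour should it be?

orange

893 Ω = 893 × 10^0.
The third band gives digit 3 of the significand, and 3 is orange.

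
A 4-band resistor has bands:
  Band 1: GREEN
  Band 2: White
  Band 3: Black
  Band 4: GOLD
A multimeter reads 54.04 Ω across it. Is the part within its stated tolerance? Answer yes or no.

no

Green → 5 (first significant figure)
White → 9 (second significant figure)
Black → ×1 multiplier
Gold → ±5% tolerance
59 × 1 = 59 Ω
Allowed range: 56.05 Ω to 61.95 Ω.
54.04 Ω lies outside that range.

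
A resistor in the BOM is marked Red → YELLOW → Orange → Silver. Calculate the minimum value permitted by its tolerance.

Red → 2 (first significant figure)
Yellow → 4 (second significant figure)
Orange → ×10^3 multiplier
Silver → ±10% tolerance
24 × 1000 = 24000 Ω
Minimum = 24000 × (1 − 10/100) = 21600 Ω.

21600 Ω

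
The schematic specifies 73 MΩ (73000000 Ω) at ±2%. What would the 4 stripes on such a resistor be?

73000000 Ω = 73 × 10^6.
7 → violet
3 → orange
Multiplier 10^6 → blue.
±2% tolerance → red.

violet, orange, blue, red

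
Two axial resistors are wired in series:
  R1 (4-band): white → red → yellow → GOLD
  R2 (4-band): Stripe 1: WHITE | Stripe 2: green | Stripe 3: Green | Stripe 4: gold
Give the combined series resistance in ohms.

10420000 Ω

R1: white, red → 92; yellow ×10^4 → 920000 Ω.
R2: white, green → 95; green ×10^5 → 9500000 Ω.
Series: 920000 + 9500000 = 10420000 Ω.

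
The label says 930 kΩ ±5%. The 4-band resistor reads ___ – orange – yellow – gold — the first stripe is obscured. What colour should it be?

white

930000 Ω = 93 × 10^4.
The first band gives digit 9 of the significand, and 9 is white.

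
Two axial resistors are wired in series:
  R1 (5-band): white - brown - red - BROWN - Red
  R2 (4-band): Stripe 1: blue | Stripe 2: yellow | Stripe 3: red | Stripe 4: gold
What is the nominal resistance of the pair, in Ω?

15520 Ω

R1: white, brown, red → 912; brown ×10 → 9120 Ω.
R2: blue, yellow → 64; red ×10^2 → 6400 Ω.
Series: 9120 + 6400 = 15520 Ω.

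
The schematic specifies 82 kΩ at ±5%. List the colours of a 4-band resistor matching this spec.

82000 Ω = 82 × 10^3.
8 → grey
2 → red
Multiplier 10^3 → orange.
±5% tolerance → gold.

grey, red, orange, gold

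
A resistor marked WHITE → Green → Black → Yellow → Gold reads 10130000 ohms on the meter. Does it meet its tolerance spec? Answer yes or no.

White → 9 (first significant figure)
Green → 5 (second significant figure)
Black → 0 (third significant figure)
Yellow → ×10^4 multiplier
Gold → ±5% tolerance
950 × 10000 = 9500000 Ω
Allowed range: 9025000 Ω to 9975000 Ω.
10130000 ohms lies outside that range.

no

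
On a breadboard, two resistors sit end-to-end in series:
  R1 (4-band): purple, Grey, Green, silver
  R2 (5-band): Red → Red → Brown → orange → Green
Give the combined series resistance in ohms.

8021000 Ω

R1: violet, grey → 78; green ×10^5 → 7800000 Ω.
R2: red, red, brown → 221; orange ×10^3 → 221000 Ω.
Series: 7800000 + 221000 = 8021000 Ω.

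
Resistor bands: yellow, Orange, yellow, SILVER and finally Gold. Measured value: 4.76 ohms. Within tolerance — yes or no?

no

Yellow → 4 (first significant figure)
Orange → 3 (second significant figure)
Yellow → 4 (third significant figure)
Silver → ×0.01 multiplier
Gold → ±5% tolerance
434 × 0.01 = 4.34 Ω
Allowed range: 4.123 Ω to 4.557 Ω.
4.76 ohms lies outside that range.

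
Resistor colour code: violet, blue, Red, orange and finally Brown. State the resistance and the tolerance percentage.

Violet → 7 (first significant figure)
Blue → 6 (second significant figure)
Red → 2 (third significant figure)
Orange → ×10^3 multiplier
Brown → ±1% tolerance
762 × 1000 = 762000 Ω

762000 Ω ±1%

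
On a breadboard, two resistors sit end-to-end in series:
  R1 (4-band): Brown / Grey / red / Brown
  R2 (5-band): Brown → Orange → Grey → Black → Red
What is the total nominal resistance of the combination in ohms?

1938 Ω

R1: brown, grey → 18; red ×10^2 → 1800 Ω.
R2: brown, orange, grey → 138; black ×1 → 138 Ω.
Series: 1800 + 138 = 1938 Ω.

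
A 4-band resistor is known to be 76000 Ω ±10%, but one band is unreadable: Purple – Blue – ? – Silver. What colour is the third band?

orange

76000 Ω = 76 × 10^3.
The third band is the multiplier, 10^3, which is orange.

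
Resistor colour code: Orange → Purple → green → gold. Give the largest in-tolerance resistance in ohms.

3885000 Ω

Orange → 3 (first significant figure)
Violet → 7 (second significant figure)
Green → ×10^5 multiplier
Gold → ±5% tolerance
37 × 100000 = 3700000 Ω
Largest = 3700000 × (1 + 5/100) = 3885000 Ω.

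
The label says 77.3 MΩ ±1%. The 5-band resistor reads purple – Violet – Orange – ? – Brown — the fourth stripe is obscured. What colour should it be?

green

77300000 Ω = 773 × 10^5.
The fourth band is the multiplier, 10^5, which is green.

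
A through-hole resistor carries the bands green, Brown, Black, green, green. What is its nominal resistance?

Green → 5 (first significant figure)
Brown → 1 (second significant figure)
Black → 0 (third significant figure)
Green → ×10^5 multiplier
510 × 100000 = 51000000 Ω

51000000 Ω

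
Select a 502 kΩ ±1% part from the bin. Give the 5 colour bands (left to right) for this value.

502000 Ω = 502 × 10^3.
5 → green
0 → black
2 → red
Multiplier 10^3 → orange.
±1% tolerance → brown.

green, black, red, orange, brown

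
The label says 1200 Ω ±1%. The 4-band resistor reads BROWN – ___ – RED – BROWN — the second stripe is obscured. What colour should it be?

red

1200 Ω = 12 × 10^2.
The second band gives digit 2 of the significand, and 2 is red.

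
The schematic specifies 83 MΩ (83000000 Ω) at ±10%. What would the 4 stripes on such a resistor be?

83000000 Ω = 83 × 10^6.
8 → grey
3 → orange
Multiplier 10^6 → blue.
±10% tolerance → silver.

grey, orange, blue, silver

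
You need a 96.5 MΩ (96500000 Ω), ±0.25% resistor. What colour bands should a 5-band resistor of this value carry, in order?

white, blue, green, green, blue

96500000 Ω = 965 × 10^5.
9 → white
6 → blue
5 → green
Multiplier 10^5 → green.
±0.25% tolerance → blue.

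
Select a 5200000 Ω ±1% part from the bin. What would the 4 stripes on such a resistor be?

5200000 Ω = 52 × 10^5.
5 → green
2 → red
Multiplier 10^5 → green.
±1% tolerance → brown.

green, red, green, brown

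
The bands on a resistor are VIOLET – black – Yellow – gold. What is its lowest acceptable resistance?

Violet → 7 (first significant figure)
Black → 0 (second significant figure)
Yellow → ×10^4 multiplier
Gold → ±5% tolerance
70 × 10000 = 700000 Ω
Lowest = 700000 × (1 − 5/100) = 665000 Ω.

665000 Ω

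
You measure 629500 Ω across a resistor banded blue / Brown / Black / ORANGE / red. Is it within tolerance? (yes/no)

no

Blue → 6 (first significant figure)
Brown → 1 (second significant figure)
Black → 0 (third significant figure)
Orange → ×10^3 multiplier
Red → ±2% tolerance
610 × 1000 = 610000 Ω
Allowed range: 597800 Ω to 622200 Ω.
629500 Ω lies outside that range.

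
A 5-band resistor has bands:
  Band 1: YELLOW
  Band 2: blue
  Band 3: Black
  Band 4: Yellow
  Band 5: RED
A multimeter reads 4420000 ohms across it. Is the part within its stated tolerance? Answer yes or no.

Yellow → 4 (first significant figure)
Blue → 6 (second significant figure)
Black → 0 (third significant figure)
Yellow → ×10^4 multiplier
Red → ±2% tolerance
460 × 10000 = 4600000 Ω
Allowed range: 4508000 Ω to 4692000 Ω.
4420000 ohms lies outside that range.

no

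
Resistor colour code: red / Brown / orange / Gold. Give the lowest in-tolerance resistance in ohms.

Red → 2 (first significant figure)
Brown → 1 (second significant figure)
Orange → ×10^3 multiplier
Gold → ±5% tolerance
21 × 1000 = 21000 Ω
Lowest = 21000 × (1 − 5/100) = 19950 Ω.

19950 Ω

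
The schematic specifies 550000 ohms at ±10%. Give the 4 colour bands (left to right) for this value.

green, green, yellow, silver

550000 Ω = 55 × 10^4.
5 → green
5 → green
Multiplier 10^4 → yellow.
±10% tolerance → silver.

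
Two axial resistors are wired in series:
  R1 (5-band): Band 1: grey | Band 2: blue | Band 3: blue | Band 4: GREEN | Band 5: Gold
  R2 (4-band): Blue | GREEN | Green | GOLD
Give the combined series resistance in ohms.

93100000 Ω

R1: grey, blue, blue → 866; green ×10^5 → 86600000 Ω.
R2: blue, green → 65; green ×10^5 → 6500000 Ω.
Series: 86600000 + 6500000 = 93100000 Ω.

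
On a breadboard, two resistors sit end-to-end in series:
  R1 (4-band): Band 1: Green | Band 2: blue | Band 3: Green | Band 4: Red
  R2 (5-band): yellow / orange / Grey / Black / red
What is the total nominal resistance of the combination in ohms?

5600438 Ω

R1: green, blue → 56; green ×10^5 → 5600000 Ω.
R2: yellow, orange, grey → 438; black ×1 → 438 Ω.
Series: 5600000 + 438 = 5600438 Ω.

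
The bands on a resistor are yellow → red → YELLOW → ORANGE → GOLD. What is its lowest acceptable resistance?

Yellow → 4 (first significant figure)
Red → 2 (second significant figure)
Yellow → 4 (third significant figure)
Orange → ×10^3 multiplier
Gold → ±5% tolerance
424 × 1000 = 424000 Ω
Lowest = 424000 × (1 − 5/100) = 402800 Ω.

402800 Ω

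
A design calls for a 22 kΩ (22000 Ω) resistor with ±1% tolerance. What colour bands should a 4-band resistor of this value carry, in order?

22000 Ω = 22 × 10^3.
2 → red
2 → red
Multiplier 10^3 → orange.
±1% tolerance → brown.

red, red, orange, brown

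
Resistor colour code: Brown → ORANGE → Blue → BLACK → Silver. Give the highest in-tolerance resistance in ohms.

Brown → 1 (first significant figure)
Orange → 3 (second significant figure)
Blue → 6 (third significant figure)
Black → ×1 multiplier
Silver → ±10% tolerance
136 × 1 = 136 Ω
Highest = 136 × (1 + 10/100) = 149.6 Ω.

149.6 Ω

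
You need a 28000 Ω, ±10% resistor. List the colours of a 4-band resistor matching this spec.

red, grey, orange, silver

28000 Ω = 28 × 10^3.
2 → red
8 → grey
Multiplier 10^3 → orange.
±10% tolerance → silver.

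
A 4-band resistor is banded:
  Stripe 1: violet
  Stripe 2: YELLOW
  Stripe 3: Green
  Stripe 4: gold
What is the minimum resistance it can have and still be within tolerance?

Violet → 7 (first significant figure)
Yellow → 4 (second significant figure)
Green → ×10^5 multiplier
Gold → ±5% tolerance
74 × 100000 = 7400000 Ω
Minimum = 7400000 × (1 − 5/100) = 7030000 Ω.

7030000 Ω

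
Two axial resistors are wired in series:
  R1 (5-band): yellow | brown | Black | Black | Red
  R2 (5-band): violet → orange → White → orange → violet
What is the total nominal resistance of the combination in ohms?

739410 Ω

R1: yellow, brown, black → 410; black ×1 → 410 Ω.
R2: violet, orange, white → 739; orange ×10^3 → 739000 Ω.
Series: 410 + 739000 = 739410 Ω.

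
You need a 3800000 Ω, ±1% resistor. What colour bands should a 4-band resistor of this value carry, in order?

3800000 Ω = 38 × 10^5.
3 → orange
8 → grey
Multiplier 10^5 → green.
±1% tolerance → brown.

orange, grey, green, brown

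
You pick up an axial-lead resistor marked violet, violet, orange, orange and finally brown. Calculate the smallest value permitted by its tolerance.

Violet → 7 (first significant figure)
Violet → 7 (second significant figure)
Orange → 3 (third significant figure)
Orange → ×10^3 multiplier
Brown → ±1% tolerance
773 × 1000 = 773000 Ω
Smallest = 773000 × (1 − 1/100) = 765270 Ω.

765270 Ω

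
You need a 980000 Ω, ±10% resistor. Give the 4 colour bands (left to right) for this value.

980000 Ω = 98 × 10^4.
9 → white
8 → grey
Multiplier 10^4 → yellow.
±10% tolerance → silver.

white, grey, yellow, silver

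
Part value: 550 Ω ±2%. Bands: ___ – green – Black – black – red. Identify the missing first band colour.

550 Ω = 550 × 10^0.
The first band gives digit 5 of the significand, and 5 is green.

green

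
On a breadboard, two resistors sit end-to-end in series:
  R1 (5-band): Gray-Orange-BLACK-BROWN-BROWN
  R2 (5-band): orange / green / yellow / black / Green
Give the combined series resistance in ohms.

R1: grey, orange, black → 830; brown ×10 → 8300 Ω.
R2: orange, green, yellow → 354; black ×1 → 354 Ω.
Series: 8300 + 354 = 8654 Ω.

8654 Ω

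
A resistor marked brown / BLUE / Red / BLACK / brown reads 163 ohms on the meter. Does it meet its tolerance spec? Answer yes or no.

Brown → 1 (first significant figure)
Blue → 6 (second significant figure)
Red → 2 (third significant figure)
Black → ×1 multiplier
Brown → ±1% tolerance
162 × 1 = 162 Ω
Allowed range: 160.38 Ω to 163.62 Ω.
163 ohms lies inside that range.

yes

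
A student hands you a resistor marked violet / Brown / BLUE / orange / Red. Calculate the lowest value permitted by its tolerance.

701680 Ω

Violet → 7 (first significant figure)
Brown → 1 (second significant figure)
Blue → 6 (third significant figure)
Orange → ×10^3 multiplier
Red → ±2% tolerance
716 × 1000 = 716000 Ω
Lowest = 716000 × (1 − 2/100) = 701680 Ω.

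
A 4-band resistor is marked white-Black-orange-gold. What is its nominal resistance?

90000 Ω

White → 9 (first significant figure)
Black → 0 (second significant figure)
Orange → ×10^3 multiplier
90 × 1000 = 90000 Ω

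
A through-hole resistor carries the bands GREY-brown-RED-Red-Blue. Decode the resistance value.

Grey → 8 (first significant figure)
Brown → 1 (second significant figure)
Red → 2 (third significant figure)
Red → ×10^2 multiplier
812 × 100 = 81200 Ω

81200 Ω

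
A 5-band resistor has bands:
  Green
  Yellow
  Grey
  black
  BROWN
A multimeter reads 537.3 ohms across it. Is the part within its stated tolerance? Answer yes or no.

no

Green → 5 (first significant figure)
Yellow → 4 (second significant figure)
Grey → 8 (third significant figure)
Black → ×1 multiplier
Brown → ±1% tolerance
548 × 1 = 548 Ω
Allowed range: 542.52 Ω to 553.48 Ω.
537.3 ohms lies outside that range.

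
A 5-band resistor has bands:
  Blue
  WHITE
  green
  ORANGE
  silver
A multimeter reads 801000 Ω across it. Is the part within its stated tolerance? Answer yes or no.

Blue → 6 (first significant figure)
White → 9 (second significant figure)
Green → 5 (third significant figure)
Orange → ×10^3 multiplier
Silver → ±10% tolerance
695 × 1000 = 695000 Ω
Allowed range: 625500 Ω to 764500 Ω.
801000 Ω lies outside that range.

no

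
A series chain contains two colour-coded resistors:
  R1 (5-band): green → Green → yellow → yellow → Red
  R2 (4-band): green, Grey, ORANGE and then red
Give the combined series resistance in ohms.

5598000 Ω

R1: green, green, yellow → 554; yellow ×10^4 → 5540000 Ω.
R2: green, grey → 58; orange ×10^3 → 58000 Ω.
Series: 5540000 + 58000 = 5598000 Ω.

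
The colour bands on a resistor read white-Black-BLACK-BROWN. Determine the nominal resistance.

90 Ω

White → 9 (first significant figure)
Black → 0 (second significant figure)
Black → ×1 multiplier
90 × 1 = 90 Ω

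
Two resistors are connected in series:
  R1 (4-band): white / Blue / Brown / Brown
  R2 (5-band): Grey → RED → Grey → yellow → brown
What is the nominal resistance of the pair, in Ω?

8280960 Ω

R1: white, blue → 96; brown ×10 → 960 Ω.
R2: grey, red, grey → 828; yellow ×10^4 → 8280000 Ω.
Series: 960 + 8280000 = 8280960 Ω.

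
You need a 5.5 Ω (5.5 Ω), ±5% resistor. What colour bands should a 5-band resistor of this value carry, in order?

green, green, black, silver, gold

5.5 Ω = 550 × 10^-2.
5 → green
5 → green
0 → black
Multiplier 10^-2 → silver.
±5% tolerance → gold.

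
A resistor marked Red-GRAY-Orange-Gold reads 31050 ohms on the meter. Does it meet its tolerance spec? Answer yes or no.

Red → 2 (first significant figure)
Grey → 8 (second significant figure)
Orange → ×10^3 multiplier
Gold → ±5% tolerance
28 × 1000 = 28000 Ω
Allowed range: 26600 Ω to 29400 Ω.
31050 ohms lies outside that range.

no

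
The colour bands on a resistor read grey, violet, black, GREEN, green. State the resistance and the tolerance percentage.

Grey → 8 (first significant figure)
Violet → 7 (second significant figure)
Black → 0 (third significant figure)
Green → ×10^5 multiplier
Green → ±0.5% tolerance
870 × 100000 = 87000000 Ω

87000000 Ω ±0.5%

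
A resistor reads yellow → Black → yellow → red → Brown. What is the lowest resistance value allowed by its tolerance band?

39996 Ω

Yellow → 4 (first significant figure)
Black → 0 (second significant figure)
Yellow → 4 (third significant figure)
Red → ×10^2 multiplier
Brown → ±1% tolerance
404 × 100 = 40400 Ω
Lowest = 40400 × (1 − 1/100) = 39996 Ω.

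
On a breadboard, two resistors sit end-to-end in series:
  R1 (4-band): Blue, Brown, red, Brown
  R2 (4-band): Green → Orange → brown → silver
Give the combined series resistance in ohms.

6630 Ω

R1: blue, brown → 61; red ×10^2 → 6100 Ω.
R2: green, orange → 53; brown ×10 → 530 Ω.
Series: 6100 + 530 = 6630 Ω.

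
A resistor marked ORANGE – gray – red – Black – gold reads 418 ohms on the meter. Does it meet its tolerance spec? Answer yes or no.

no

Orange → 3 (first significant figure)
Grey → 8 (second significant figure)
Red → 2 (third significant figure)
Black → ×1 multiplier
Gold → ±5% tolerance
382 × 1 = 382 Ω
Allowed range: 362.9 Ω to 401.1 Ω.
418 ohms lies outside that range.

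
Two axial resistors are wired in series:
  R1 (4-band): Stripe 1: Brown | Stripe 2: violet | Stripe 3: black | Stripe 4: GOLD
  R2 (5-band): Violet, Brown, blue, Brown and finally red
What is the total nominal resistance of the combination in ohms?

R1: brown, violet → 17; black ×1 → 17 Ω.
R2: violet, brown, blue → 716; brown ×10 → 7160 Ω.
Series: 17 + 7160 = 7177 Ω.

7177 Ω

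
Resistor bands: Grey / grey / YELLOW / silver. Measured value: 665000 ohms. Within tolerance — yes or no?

no

Grey → 8 (first significant figure)
Grey → 8 (second significant figure)
Yellow → ×10^4 multiplier
Silver → ±10% tolerance
88 × 10000 = 880000 Ω
Allowed range: 792000 Ω to 968000 Ω.
665000 ohms lies outside that range.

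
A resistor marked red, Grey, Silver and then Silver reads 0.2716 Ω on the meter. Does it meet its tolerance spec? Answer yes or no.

Red → 2 (first significant figure)
Grey → 8 (second significant figure)
Silver → ×0.01 multiplier
Silver → ±10% tolerance
28 × 0.01 = 0.28 Ω
Allowed range: 0.252 Ω to 0.308 Ω.
0.2716 Ω lies inside that range.

yes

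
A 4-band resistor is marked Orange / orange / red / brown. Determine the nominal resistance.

Orange → 3 (first significant figure)
Orange → 3 (second significant figure)
Red → ×10^2 multiplier
33 × 100 = 3300 Ω

3300 Ω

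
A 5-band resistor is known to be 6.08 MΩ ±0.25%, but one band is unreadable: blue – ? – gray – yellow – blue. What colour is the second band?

6080000 Ω = 608 × 10^4.
The second band gives digit 0 of the significand, and 0 is black.

black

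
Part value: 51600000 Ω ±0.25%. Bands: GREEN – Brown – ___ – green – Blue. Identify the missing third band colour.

blue

51600000 Ω = 516 × 10^5.
The third band gives digit 6 of the significand, and 6 is blue.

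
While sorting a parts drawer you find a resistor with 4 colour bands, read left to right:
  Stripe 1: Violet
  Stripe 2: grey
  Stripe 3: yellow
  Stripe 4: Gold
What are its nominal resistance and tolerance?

780000 Ω ±5%

Violet → 7 (first significant figure)
Grey → 8 (second significant figure)
Yellow → ×10^4 multiplier
Gold → ±5% tolerance
78 × 10000 = 780000 Ω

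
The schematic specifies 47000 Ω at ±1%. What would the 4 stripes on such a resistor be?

47000 Ω = 47 × 10^3.
4 → yellow
7 → violet
Multiplier 10^3 → orange.
±1% tolerance → brown.

yellow, violet, orange, brown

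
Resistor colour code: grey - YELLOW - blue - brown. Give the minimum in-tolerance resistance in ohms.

Grey → 8 (first significant figure)
Yellow → 4 (second significant figure)
Blue → ×10^6 multiplier
Brown → ±1% tolerance
84 × 1000000 = 84000000 Ω
Minimum = 84000000 × (1 − 1/100) = 83160000 Ω.

83160000 Ω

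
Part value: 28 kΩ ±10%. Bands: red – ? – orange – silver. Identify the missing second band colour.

grey

28000 Ω = 28 × 10^3.
The second band gives digit 8 of the significand, and 8 is grey.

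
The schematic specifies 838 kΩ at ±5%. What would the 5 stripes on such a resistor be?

838000 Ω = 838 × 10^3.
8 → grey
3 → orange
8 → grey
Multiplier 10^3 → orange.
±5% tolerance → gold.

grey, orange, grey, orange, gold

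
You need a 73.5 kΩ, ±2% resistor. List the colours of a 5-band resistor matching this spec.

violet, orange, green, red, red

73500 Ω = 735 × 10^2.
7 → violet
3 → orange
5 → green
Multiplier 10^2 → red.
±2% tolerance → red.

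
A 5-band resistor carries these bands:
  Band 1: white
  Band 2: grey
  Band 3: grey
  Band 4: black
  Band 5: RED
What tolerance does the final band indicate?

±2%

The last band, red, is the tolerance band.
Red corresponds to ±2%.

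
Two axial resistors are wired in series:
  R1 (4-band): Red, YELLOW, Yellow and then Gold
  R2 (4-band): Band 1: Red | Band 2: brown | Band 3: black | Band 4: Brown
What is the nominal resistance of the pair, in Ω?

R1: red, yellow → 24; yellow ×10^4 → 240000 Ω.
R2: red, brown → 21; black ×1 → 21 Ω.
Series: 240000 + 21 = 240021 Ω.

240021 Ω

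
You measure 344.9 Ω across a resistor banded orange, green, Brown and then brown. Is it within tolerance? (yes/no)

no

Orange → 3 (first significant figure)
Green → 5 (second significant figure)
Brown → ×10 multiplier
Brown → ±1% tolerance
35 × 10 = 350 Ω
Allowed range: 346.5 Ω to 353.5 Ω.
344.9 Ω lies outside that range.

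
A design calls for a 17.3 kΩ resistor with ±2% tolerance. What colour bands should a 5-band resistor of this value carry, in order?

17300 Ω = 173 × 10^2.
1 → brown
7 → violet
3 → orange
Multiplier 10^2 → red.
±2% tolerance → red.

brown, violet, orange, red, red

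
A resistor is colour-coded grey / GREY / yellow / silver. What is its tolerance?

The last band, silver, is the tolerance band.
Silver corresponds to ±10%.

±10%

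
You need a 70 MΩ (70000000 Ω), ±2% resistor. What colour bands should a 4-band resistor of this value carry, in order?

violet, black, blue, red

70000000 Ω = 70 × 10^6.
7 → violet
0 → black
Multiplier 10^6 → blue.
±2% tolerance → red.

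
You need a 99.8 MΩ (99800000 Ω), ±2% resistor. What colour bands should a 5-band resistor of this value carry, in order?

white, white, grey, green, red

99800000 Ω = 998 × 10^5.
9 → white
9 → white
8 → grey
Multiplier 10^5 → green.
±2% tolerance → red.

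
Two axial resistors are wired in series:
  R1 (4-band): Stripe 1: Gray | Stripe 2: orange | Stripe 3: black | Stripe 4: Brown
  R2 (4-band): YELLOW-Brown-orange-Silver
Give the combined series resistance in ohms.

41083 Ω

R1: grey, orange → 83; black ×1 → 83 Ω.
R2: yellow, brown → 41; orange ×10^3 → 41000 Ω.
Series: 83 + 41000 = 41083 Ω.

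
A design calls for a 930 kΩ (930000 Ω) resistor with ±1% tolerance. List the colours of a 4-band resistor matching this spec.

white, orange, yellow, brown

930000 Ω = 93 × 10^4.
9 → white
3 → orange
Multiplier 10^4 → yellow.
±1% tolerance → brown.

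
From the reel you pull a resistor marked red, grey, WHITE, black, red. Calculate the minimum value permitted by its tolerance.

283.22 Ω

Red → 2 (first significant figure)
Grey → 8 (second significant figure)
White → 9 (third significant figure)
Black → ×1 multiplier
Red → ±2% tolerance
289 × 1 = 289 Ω
Minimum = 289 × (1 − 2/100) = 283.22 Ω.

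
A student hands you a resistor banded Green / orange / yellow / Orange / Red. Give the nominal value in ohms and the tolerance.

Green → 5 (first significant figure)
Orange → 3 (second significant figure)
Yellow → 4 (third significant figure)
Orange → ×10^3 multiplier
Red → ±2% tolerance
534 × 1000 = 534000 Ω

534000 Ω ±2%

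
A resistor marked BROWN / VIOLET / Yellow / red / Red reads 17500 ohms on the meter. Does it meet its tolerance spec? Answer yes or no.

yes

Brown → 1 (first significant figure)
Violet → 7 (second significant figure)
Yellow → 4 (third significant figure)
Red → ×10^2 multiplier
Red → ±2% tolerance
174 × 100 = 17400 Ω
Allowed range: 17052 Ω to 17748 Ω.
17500 ohms lies inside that range.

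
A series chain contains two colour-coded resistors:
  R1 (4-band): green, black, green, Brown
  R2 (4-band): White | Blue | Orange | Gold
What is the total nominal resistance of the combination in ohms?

5096000 Ω

R1: green, black → 50; green ×10^5 → 5000000 Ω.
R2: white, blue → 96; orange ×10^3 → 96000 Ω.
Series: 5000000 + 96000 = 5096000 Ω.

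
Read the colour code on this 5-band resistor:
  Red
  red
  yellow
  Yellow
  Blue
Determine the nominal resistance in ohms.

Red → 2 (first significant figure)
Red → 2 (second significant figure)
Yellow → 4 (third significant figure)
Yellow → ×10^4 multiplier
224 × 10000 = 2240000 Ω

2240000 Ω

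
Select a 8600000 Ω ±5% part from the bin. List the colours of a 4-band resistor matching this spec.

8600000 Ω = 86 × 10^5.
8 → grey
6 → blue
Multiplier 10^5 → green.
±5% tolerance → gold.

grey, blue, green, gold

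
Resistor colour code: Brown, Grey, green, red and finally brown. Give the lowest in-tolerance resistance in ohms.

18315 Ω

Brown → 1 (first significant figure)
Grey → 8 (second significant figure)
Green → 5 (third significant figure)
Red → ×10^2 multiplier
Brown → ±1% tolerance
185 × 100 = 18500 Ω
Lowest = 18500 × (1 − 1/100) = 18315 Ω.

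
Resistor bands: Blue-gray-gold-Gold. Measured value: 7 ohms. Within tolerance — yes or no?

Blue → 6 (first significant figure)
Grey → 8 (second significant figure)
Gold → ×0.1 multiplier
Gold → ±5% tolerance
68 × 0.1 = 6.8 Ω
Allowed range: 6.46 Ω to 7.14 Ω.
7 ohms lies inside that range.

yes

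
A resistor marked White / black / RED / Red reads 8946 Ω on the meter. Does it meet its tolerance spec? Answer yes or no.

White → 9 (first significant figure)
Black → 0 (second significant figure)
Red → ×10^2 multiplier
Red → ±2% tolerance
90 × 100 = 9000 Ω
Allowed range: 8820 Ω to 9180 Ω.
8946 Ω lies inside that range.

yes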